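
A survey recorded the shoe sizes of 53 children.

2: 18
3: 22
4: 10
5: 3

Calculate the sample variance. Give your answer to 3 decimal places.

0.768

Values: 2, 3, 4, 5
n = 53, Σfx = 157, mean = 2.9623
Σfx² = 505
Σf(x − x̄)² = Σfx² − (Σfx)²/n = 505 − 157²/53 = 39.9245
Sample variance = 39.9245 / 52 = 0.7678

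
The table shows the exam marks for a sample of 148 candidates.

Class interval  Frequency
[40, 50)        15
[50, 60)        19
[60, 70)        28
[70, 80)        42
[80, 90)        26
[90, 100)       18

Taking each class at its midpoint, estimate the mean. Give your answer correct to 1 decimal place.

Midpoints: 45, 55, 65, 75, 85, 95
Σfm = 15×45 + 19×55 + 28×65 + 42×75 + 26×85 + 18×95 = 10610
n = Σf = 148
Mean = 10610 / 148 = 71.6892

71.7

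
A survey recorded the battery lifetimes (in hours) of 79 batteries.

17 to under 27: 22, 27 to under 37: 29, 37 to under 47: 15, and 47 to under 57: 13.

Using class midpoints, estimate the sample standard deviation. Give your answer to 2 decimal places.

Midpoints: 22, 32, 42, 52
n = 79, Σfm = 2718, mean = 34.4051
Σfm² = 101956
Σf(m − x̄)² = Σfm² − (Σfm)²/n = 101956 − 2718²/79 = 8443.0380
Sample variance = 8443.0380 / 78 = 108.2441
Standard deviation = √108.2441 = 10.4040

10.40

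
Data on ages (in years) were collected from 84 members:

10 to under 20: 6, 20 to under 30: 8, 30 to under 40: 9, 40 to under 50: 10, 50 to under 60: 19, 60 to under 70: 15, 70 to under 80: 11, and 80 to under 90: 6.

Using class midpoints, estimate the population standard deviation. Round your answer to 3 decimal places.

Midpoints: 15, 25, 35, 45, 55, 65, 75, 85
n = 84, Σfm = 4410, mean = 52.5000
Σfm² = 263700
Σf(m − x̄)² = Σfm² − (Σfm)²/n = 263700 − 4410²/84 = 32175.0000
Population variance = 32175.0000 / 84 = 383.0357
Standard deviation = √383.0357 = 19.5713

19.571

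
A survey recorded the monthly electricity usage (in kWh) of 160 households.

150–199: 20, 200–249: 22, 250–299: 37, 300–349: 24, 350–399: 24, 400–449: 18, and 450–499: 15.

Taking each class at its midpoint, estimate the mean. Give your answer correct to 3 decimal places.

Midpoints: 174.5, 224.5, 274.5, 324.5, 374.5, 424.5, 474.5
Σfm = 20×174.5 + 22×224.5 + 37×274.5 + 24×324.5 + 24×374.5 + 18×424.5 + 15×474.5 = 50120
n = Σf = 160
Mean = 50120 / 160 = 313.2500

313.250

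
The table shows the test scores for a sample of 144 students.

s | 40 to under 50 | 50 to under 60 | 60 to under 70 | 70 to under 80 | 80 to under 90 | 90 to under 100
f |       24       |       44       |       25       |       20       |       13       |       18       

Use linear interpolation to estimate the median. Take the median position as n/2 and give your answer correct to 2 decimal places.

61.60

Cumulative frequencies: 24, 68, 93, 113, 126, 144
n = 144; position = n/2 = 72.
This falls in the class 60 to under 70: L = 60, F = 68, f = 25, h = 10.
Median ≈ 60 + ((72 − 68) / 25) × 10 = 61.6000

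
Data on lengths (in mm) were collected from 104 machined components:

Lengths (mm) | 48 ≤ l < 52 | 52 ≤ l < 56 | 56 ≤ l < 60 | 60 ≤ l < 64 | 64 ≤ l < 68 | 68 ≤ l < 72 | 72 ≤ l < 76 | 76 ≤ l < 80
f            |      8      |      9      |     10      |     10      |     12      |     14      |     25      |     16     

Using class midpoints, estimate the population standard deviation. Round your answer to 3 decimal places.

8.874

Midpoints: 50, 54, 58, 62, 66, 70, 74, 78
n = 104, Σfm = 6956, mean = 66.8846
Σfm² = 473440
Σf(m − x̄)² = Σfm² − (Σfm)²/n = 473440 − 6956²/104 = 8190.6154
Population variance = 8190.6154 / 104 = 78.7559
Standard deviation = √78.7559 = 8.8745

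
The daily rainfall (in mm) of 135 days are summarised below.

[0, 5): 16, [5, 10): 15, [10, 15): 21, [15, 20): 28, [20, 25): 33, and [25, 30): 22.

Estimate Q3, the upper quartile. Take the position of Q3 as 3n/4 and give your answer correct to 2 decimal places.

23.22

Cumulative frequencies: 16, 31, 52, 80, 113, 135
n = 135; position = 3n/4 = 101.25.
This falls in the class [20, 25): L = 20, F = 80, f = 33, h = 5.
Upper quartile ≈ 20 + ((101.25 − 80) / 33) × 5 = 23.2197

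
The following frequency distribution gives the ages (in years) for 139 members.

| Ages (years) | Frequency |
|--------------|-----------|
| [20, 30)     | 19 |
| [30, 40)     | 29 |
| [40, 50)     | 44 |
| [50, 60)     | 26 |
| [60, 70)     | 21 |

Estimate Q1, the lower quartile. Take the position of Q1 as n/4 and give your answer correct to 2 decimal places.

35.43

Cumulative frequencies: 19, 48, 92, 118, 139
n = 139; position = n/4 = 34.75.
This falls in the class [30, 40): L = 30, F = 19, f = 29, h = 10.
Lower quartile ≈ 30 + ((34.75 − 19) / 29) × 10 = 35.4310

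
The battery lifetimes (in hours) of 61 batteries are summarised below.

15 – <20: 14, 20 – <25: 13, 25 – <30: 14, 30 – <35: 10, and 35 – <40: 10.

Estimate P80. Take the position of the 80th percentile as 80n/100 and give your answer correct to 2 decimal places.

33.90

Cumulative frequencies: 14, 27, 41, 51, 61
n = 61; position = 80n/100 = 48.8.
This falls in the class 30 – <35: L = 30, F = 41, f = 10, h = 5.
80th percentile ≈ 30 + ((48.8 − 41) / 10) × 5 = 33.9000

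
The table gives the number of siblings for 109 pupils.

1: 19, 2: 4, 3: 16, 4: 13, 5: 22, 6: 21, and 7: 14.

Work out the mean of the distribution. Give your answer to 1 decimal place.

4.2

Values: 1, 2, 3, 4, 5, 6, 7
Σfx = 19×1 + 4×2 + 16×3 + 13×4 + 22×5 + 21×6 + 14×7 = 461
n = Σf = 109
Mean = 461 / 109 = 4.2294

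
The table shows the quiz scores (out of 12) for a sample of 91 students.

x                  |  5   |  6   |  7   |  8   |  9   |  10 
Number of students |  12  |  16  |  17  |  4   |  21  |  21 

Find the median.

Cumulative frequencies: 12, 28, 45, 49, 70, 91
n = 91, so the median is the value in position (n+1)/2 = 46.
Position 46 falls at value 8.

8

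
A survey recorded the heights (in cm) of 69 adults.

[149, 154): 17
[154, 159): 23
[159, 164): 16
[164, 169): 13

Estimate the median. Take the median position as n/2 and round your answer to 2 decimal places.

Cumulative frequencies: 17, 40, 56, 69
n = 69; position = n/2 = 34.5.
This falls in the class [154, 159): L = 154, F = 17, f = 23, h = 5.
Median ≈ 154 + ((34.5 − 17) / 23) × 5 = 157.8043

157.80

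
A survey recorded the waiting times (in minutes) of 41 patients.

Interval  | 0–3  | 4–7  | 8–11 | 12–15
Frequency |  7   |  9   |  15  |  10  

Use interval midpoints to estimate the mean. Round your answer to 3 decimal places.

Midpoints: 1.5, 5.5, 9.5, 13.5
Σfm = 7×1.5 + 9×5.5 + 15×9.5 + 10×13.5 = 337.5
n = Σf = 41
Mean = 337.5 / 41 = 8.2317

8.232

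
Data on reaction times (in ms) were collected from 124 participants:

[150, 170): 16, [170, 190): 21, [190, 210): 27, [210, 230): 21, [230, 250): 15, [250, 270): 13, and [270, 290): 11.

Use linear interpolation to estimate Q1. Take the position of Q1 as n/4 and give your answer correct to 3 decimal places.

Cumulative frequencies: 16, 37, 64, 85, 100, 113, 124
n = 124; position = n/4 = 31.
This falls in the class [170, 190): L = 170, F = 16, f = 21, h = 20.
Lower quartile ≈ 170 + ((31 − 16) / 21) × 20 = 184.2857

184.286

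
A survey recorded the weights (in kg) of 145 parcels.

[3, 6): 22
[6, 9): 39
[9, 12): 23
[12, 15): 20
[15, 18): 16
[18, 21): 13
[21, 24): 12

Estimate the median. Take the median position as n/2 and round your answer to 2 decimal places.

Cumulative frequencies: 22, 61, 84, 104, 120, 133, 145
n = 145; position = n/2 = 72.5.
This falls in the class [9, 12): L = 9, F = 61, f = 23, h = 3.
Median ≈ 9 + ((72.5 − 61) / 23) × 3 = 10.5000

10.50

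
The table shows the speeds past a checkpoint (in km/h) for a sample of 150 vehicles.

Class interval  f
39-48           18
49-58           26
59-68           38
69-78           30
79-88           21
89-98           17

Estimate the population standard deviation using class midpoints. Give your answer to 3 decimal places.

Midpoints: 43.5, 53.5, 63.5, 73.5, 83.5, 93.5
n = 150, Σfm = 10135, mean = 67.5667
Σfm² = 718807.5
Σf(m − x̄)² = Σfm² − (Σfm)²/n = 718807.5 − 10135²/150 = 34019.3333
Population variance = 34019.3333 / 150 = 226.7956
Standard deviation = √226.7956 = 15.0597

15.060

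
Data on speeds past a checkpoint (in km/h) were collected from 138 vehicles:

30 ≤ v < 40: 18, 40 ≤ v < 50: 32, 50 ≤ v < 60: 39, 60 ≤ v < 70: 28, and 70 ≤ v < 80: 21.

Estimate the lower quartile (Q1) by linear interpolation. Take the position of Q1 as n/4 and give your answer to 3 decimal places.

45.156

Cumulative frequencies: 18, 50, 89, 117, 138
n = 138; position = n/4 = 34.5.
This falls in the class 40 ≤ v < 50: L = 40, F = 18, f = 32, h = 10.
Lower quartile ≈ 40 + ((34.5 − 18) / 32) × 10 = 45.1562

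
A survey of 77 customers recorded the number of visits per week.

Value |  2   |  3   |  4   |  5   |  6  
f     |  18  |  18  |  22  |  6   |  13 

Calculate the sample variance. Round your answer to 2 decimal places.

Values: 2, 3, 4, 5, 6
n = 77, Σfx = 286, mean = 3.7143
Σfx² = 1204
Σf(x − x̄)² = Σfx² − (Σfx)²/n = 1204 − 286²/77 = 141.7143
Sample variance = 141.7143 / 76 = 1.8647

1.86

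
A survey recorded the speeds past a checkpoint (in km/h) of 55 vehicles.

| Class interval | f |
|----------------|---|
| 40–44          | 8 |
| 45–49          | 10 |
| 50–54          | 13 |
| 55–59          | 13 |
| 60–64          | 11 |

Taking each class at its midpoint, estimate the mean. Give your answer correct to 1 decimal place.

52.8

Midpoints: 42, 47, 52, 57, 62
Σfm = 8×42 + 10×47 + 13×52 + 13×57 + 11×62 = 2905
n = Σf = 55
Mean = 2905 / 55 = 52.8182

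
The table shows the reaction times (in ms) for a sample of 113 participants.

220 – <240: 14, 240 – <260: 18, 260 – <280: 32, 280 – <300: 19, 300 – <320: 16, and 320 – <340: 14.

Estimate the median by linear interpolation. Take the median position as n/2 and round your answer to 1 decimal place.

275.3

Cumulative frequencies: 14, 32, 64, 83, 99, 113
n = 113; position = n/2 = 56.5.
This falls in the class 260 – <280: L = 260, F = 32, f = 32, h = 20.
Median ≈ 260 + ((56.5 − 32) / 32) × 20 = 275.3125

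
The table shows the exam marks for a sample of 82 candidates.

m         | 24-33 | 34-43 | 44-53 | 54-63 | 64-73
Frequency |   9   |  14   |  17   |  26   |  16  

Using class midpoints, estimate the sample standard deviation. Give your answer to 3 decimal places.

12.754

Midpoints: 28.5, 38.5, 48.5, 58.5, 68.5
n = 82, Σfm = 4237, mean = 51.6707
Σfm² = 232104.5
Σf(m − x̄)² = Σfm² − (Σfm)²/n = 232104.5 − 4237²/82 = 13175.6098
Sample variance = 13175.6098 / 81 = 162.6618
Standard deviation = √162.6618 = 12.7539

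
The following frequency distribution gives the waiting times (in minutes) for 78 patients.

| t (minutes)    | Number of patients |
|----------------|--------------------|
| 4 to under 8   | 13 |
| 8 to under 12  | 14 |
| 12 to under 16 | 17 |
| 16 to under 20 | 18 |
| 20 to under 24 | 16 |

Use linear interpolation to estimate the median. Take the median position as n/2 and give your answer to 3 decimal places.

14.824

Cumulative frequencies: 13, 27, 44, 62, 78
n = 78; position = n/2 = 39.
This falls in the class 12 to under 16: L = 12, F = 27, f = 17, h = 4.
Median ≈ 12 + ((39 − 27) / 17) × 4 = 14.8235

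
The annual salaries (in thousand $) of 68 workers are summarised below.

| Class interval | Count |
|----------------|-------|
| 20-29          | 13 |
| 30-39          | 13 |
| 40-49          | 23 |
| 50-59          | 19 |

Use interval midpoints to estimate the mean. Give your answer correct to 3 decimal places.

41.559

Midpoints: 24.5, 34.5, 44.5, 54.5
Σfm = 13×24.5 + 13×34.5 + 23×44.5 + 19×54.5 = 2826
n = Σf = 68
Mean = 2826 / 68 = 41.5588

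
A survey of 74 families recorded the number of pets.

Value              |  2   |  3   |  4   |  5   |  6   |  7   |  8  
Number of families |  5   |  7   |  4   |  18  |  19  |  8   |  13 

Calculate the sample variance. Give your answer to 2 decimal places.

3.04

Values: 2, 3, 4, 5, 6, 7, 8
n = 74, Σfx = 411, mean = 5.5541
Σfx² = 2505
Σf(x − x̄)² = Σfx² − (Σfx)²/n = 2505 − 411²/74 = 222.2838
Sample variance = 222.2838 / 73 = 3.0450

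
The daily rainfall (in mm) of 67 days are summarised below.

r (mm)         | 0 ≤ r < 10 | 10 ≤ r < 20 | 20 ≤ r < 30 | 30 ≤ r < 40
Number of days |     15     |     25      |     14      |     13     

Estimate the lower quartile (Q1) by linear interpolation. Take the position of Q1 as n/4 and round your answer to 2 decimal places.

Cumulative frequencies: 15, 40, 54, 67
n = 67; position = n/4 = 16.75.
This falls in the class 10 ≤ r < 20: L = 10, F = 15, f = 25, h = 10.
Lower quartile ≈ 10 + ((16.75 − 15) / 25) × 10 = 10.7000

10.70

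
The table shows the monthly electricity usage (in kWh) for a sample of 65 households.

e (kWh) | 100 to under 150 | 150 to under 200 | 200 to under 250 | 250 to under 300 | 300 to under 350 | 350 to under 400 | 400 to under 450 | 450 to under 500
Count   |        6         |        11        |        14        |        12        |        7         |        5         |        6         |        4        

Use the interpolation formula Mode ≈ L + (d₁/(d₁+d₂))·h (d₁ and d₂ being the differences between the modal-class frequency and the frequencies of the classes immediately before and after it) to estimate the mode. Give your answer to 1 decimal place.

230.0

Modal class: 200 to under 250 (highest frequency 14).
d₁ = 14 − 11 = 3, d₂ = 14 − 12 = 2
Mode ≈ 200 + (3/(3+2)) × 50 = 200 + 30.0000 = 230.0000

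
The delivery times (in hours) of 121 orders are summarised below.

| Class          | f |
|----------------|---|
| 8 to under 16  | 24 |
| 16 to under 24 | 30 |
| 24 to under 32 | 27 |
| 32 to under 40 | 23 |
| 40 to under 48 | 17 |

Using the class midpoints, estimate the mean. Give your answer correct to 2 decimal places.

26.61

Midpoints: 12, 20, 28, 36, 44
Σfm = 24×12 + 30×20 + 27×28 + 23×36 + 17×44 = 3220
n = Σf = 121
Mean = 3220 / 121 = 26.6116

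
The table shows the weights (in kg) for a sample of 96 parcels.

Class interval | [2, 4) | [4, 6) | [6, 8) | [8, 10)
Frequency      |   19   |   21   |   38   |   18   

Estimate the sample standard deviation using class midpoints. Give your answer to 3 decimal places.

2.026

Midpoints: 3, 5, 7, 9
n = 96, Σfm = 590, mean = 6.1458
Σfm² = 4016
Σf(m − x̄)² = Σfm² − (Σfm)²/n = 4016 − 590²/96 = 389.9583
Sample variance = 389.9583 / 95 = 4.1048
Standard deviation = √4.1048 = 2.0260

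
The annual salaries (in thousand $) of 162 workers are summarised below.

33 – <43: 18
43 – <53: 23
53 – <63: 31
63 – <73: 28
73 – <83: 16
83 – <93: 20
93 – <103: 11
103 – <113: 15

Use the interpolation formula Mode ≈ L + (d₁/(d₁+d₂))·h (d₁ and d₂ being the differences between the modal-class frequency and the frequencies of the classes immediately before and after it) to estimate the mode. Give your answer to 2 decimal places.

60.27

Modal class: 53 – <63 (highest frequency 31).
d₁ = 31 − 23 = 8, d₂ = 31 − 28 = 3
Mode ≈ 53 + (8/(8+3)) × 10 = 53 + 7.2727 = 60.2727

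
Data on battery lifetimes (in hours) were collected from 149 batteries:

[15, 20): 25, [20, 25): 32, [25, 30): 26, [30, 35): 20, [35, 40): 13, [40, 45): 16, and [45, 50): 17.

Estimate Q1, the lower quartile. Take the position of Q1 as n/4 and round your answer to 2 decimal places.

21.91

Cumulative frequencies: 25, 57, 83, 103, 116, 132, 149
n = 149; position = n/4 = 37.25.
This falls in the class [20, 25): L = 20, F = 25, f = 32, h = 5.
Lower quartile ≈ 20 + ((37.25 − 25) / 32) × 5 = 21.9141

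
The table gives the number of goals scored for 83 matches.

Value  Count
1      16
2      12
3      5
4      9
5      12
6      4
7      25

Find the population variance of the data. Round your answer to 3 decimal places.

Values: 1, 2, 3, 4, 5, 6, 7
n = 83, Σfx = 350, mean = 4.2169
Σfx² = 1922
Σf(x − x̄)² = Σfx² − (Σfx)²/n = 1922 − 350²/83 = 446.0964
Population variance = 446.0964 / 83 = 5.3747

5.375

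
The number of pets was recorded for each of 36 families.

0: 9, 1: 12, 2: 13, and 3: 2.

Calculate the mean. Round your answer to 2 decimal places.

Values: 0, 1, 2, 3
Σfx = 9×0 + 12×1 + 13×2 + 2×3 = 44
n = Σf = 36
Mean = 44 / 36 = 1.2222

1.22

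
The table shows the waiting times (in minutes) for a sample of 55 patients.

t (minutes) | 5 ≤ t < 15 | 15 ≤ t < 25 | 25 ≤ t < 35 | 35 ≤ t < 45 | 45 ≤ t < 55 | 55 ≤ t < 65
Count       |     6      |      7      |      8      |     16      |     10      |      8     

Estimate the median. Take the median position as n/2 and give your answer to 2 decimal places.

39.06

Cumulative frequencies: 6, 13, 21, 37, 47, 55
n = 55; position = n/2 = 27.5.
This falls in the class 35 ≤ t < 45: L = 35, F = 21, f = 16, h = 10.
Median ≈ 35 + ((27.5 − 21) / 16) × 10 = 39.0625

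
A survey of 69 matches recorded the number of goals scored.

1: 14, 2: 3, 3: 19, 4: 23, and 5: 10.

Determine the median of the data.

3

Cumulative frequencies: 14, 17, 36, 59, 69
n = 69, so the median is the value in position (n+1)/2 = 35.
Position 35 falls at value 3.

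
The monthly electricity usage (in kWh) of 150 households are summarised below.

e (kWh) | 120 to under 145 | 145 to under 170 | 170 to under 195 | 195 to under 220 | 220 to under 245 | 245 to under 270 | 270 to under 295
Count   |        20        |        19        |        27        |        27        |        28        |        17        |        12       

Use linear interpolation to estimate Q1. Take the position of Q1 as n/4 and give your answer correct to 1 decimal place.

168.0

Cumulative frequencies: 20, 39, 66, 93, 121, 138, 150
n = 150; position = n/4 = 37.5.
This falls in the class 145 to under 170: L = 145, F = 20, f = 19, h = 25.
Lower quartile ≈ 145 + ((37.5 − 20) / 19) × 25 = 168.0263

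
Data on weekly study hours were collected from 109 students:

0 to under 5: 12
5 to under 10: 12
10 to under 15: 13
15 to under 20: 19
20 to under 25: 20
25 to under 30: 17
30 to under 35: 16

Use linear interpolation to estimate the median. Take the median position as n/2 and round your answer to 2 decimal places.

19.61

Cumulative frequencies: 12, 24, 37, 56, 76, 93, 109
n = 109; position = n/2 = 54.5.
This falls in the class 15 to under 20: L = 15, F = 37, f = 19, h = 5.
Median ≈ 15 + ((54.5 − 37) / 19) × 5 = 19.6053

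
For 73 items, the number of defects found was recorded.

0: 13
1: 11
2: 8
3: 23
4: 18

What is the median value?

3

Cumulative frequencies: 13, 24, 32, 55, 73
n = 73, so the median is the value in position (n+1)/2 = 37.
Position 37 falls at value 3.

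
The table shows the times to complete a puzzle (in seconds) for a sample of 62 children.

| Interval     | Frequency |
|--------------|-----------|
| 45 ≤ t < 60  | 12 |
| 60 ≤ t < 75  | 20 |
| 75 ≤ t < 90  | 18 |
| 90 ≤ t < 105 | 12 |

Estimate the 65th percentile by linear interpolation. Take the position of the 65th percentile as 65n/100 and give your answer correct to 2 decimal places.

Cumulative frequencies: 12, 32, 50, 62
n = 62; position = 65n/100 = 40.3.
This falls in the class 75 ≤ t < 90: L = 75, F = 32, f = 18, h = 15.
65th percentile ≈ 75 + ((40.3 − 32) / 18) × 15 = 81.9167

81.92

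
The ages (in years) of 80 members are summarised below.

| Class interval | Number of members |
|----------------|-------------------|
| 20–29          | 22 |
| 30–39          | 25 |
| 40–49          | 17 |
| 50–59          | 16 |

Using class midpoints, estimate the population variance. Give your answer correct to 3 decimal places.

117.359

Midpoints: 24.5, 34.5, 44.5, 54.5
n = 80, Σfm = 3030, mean = 37.8750
Σfm² = 124150
Σf(m − x̄)² = Σfm² − (Σfm)²/n = 124150 − 3030²/80 = 9388.7500
Population variance = 9388.7500 / 80 = 117.3594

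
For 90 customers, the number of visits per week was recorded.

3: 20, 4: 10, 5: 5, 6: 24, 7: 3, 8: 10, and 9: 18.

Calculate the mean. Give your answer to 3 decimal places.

Values: 3, 4, 5, 6, 7, 8, 9
Σfx = 20×3 + 10×4 + 5×5 + 24×6 + 3×7 + 10×8 + 18×9 = 532
n = Σf = 90
Mean = 532 / 90 = 5.9111

5.911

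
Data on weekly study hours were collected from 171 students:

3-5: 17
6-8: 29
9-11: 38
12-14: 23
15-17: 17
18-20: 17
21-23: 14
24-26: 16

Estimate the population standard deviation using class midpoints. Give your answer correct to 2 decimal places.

6.38

Midpoints: 4, 7, 10, 13, 16, 19, 22, 25
n = 171, Σfm = 2253, mean = 13.1754
Σfm² = 36645
Σf(m − x̄)² = Σfm² − (Σfm)²/n = 36645 − 2253²/171 = 6960.7368
Population variance = 6960.7368 / 171 = 40.7061
Standard deviation = √40.7061 = 6.3801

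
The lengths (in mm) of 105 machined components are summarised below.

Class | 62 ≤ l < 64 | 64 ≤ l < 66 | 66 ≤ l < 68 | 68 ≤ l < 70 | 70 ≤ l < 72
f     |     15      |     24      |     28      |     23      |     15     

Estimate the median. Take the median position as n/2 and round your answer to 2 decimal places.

Cumulative frequencies: 15, 39, 67, 90, 105
n = 105; position = n/2 = 52.5.
This falls in the class 66 ≤ l < 68: L = 66, F = 39, f = 28, h = 2.
Median ≈ 66 + ((52.5 − 39) / 28) × 2 = 66.9643

66.96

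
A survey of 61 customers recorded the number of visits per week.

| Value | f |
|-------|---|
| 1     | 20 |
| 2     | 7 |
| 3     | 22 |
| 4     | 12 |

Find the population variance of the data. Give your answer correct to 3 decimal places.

Values: 1, 2, 3, 4
n = 61, Σfx = 148, mean = 2.4262
Σfx² = 438
Σf(x − x̄)² = Σfx² − (Σfx)²/n = 438 − 148²/61 = 78.9180
Population variance = 78.9180 / 61 = 1.2937

1.294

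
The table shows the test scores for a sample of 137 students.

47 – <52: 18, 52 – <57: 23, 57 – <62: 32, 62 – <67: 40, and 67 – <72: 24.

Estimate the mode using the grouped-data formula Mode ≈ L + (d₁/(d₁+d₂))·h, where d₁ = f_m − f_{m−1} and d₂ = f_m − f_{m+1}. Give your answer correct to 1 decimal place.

63.7

Modal class: 62 – <67 (highest frequency 40).
d₁ = 40 − 32 = 8, d₂ = 40 − 24 = 16
Mode ≈ 62 + (8/(8+16)) × 5 = 62 + 1.6667 = 63.6667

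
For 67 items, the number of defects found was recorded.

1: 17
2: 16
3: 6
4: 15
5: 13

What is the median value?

Cumulative frequencies: 17, 33, 39, 54, 67
n = 67, so the median is the value in position (n+1)/2 = 34.
Position 34 falls at value 3.

3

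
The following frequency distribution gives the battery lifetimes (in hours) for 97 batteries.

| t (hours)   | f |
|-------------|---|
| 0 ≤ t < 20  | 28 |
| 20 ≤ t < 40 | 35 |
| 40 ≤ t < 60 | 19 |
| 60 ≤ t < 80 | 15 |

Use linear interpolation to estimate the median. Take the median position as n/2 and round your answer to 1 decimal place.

Cumulative frequencies: 28, 63, 82, 97
n = 97; position = n/2 = 48.5.
This falls in the class 20 ≤ t < 40: L = 20, F = 28, f = 35, h = 20.
Median ≈ 20 + ((48.5 − 28) / 35) × 20 = 31.7143

31.7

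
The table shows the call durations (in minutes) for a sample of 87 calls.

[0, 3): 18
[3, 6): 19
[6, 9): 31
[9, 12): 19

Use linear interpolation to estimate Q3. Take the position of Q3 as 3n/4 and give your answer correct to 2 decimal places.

Cumulative frequencies: 18, 37, 68, 87
n = 87; position = 3n/4 = 65.25.
This falls in the class [6, 9): L = 6, F = 37, f = 31, h = 3.
Upper quartile ≈ 6 + ((65.25 − 37) / 31) × 3 = 8.7339

8.73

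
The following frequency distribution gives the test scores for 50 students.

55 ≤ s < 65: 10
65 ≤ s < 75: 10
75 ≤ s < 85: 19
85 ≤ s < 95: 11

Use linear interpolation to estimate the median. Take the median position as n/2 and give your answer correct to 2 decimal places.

77.63

Cumulative frequencies: 10, 20, 39, 50
n = 50; position = n/2 = 25.
This falls in the class 75 ≤ s < 85: L = 75, F = 20, f = 19, h = 10.
Median ≈ 75 + ((25 − 20) / 19) × 10 = 77.6316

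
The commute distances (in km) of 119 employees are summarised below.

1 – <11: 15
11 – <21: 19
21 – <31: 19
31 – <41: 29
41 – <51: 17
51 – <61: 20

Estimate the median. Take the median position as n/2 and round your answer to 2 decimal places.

Cumulative frequencies: 15, 34, 53, 82, 99, 119
n = 119; position = n/2 = 59.5.
This falls in the class 31 – <41: L = 31, F = 53, f = 29, h = 10.
Median ≈ 31 + ((59.5 − 53) / 29) × 10 = 33.2414

33.24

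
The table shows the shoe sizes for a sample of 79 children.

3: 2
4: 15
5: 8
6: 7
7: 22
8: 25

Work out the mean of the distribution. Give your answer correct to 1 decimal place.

Values: 3, 4, 5, 6, 7, 8
Σfx = 2×3 + 15×4 + 8×5 + 7×6 + 22×7 + 25×8 = 502
n = Σf = 79
Mean = 502 / 79 = 6.3544

6.4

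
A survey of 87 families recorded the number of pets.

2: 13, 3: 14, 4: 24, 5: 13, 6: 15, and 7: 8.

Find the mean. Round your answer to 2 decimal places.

Values: 2, 3, 4, 5, 6, 7
Σfx = 13×2 + 14×3 + 24×4 + 13×5 + 15×6 + 8×7 = 375
n = Σf = 87
Mean = 375 / 87 = 4.3103

4.31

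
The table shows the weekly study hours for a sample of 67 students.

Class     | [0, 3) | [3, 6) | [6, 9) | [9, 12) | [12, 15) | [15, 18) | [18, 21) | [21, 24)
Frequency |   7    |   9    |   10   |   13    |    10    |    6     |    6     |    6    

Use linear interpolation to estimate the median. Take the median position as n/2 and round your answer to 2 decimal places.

10.73

Cumulative frequencies: 7, 16, 26, 39, 49, 55, 61, 67
n = 67; position = n/2 = 33.5.
This falls in the class [9, 12): L = 9, F = 26, f = 13, h = 3.
Median ≈ 9 + ((33.5 − 26) / 13) × 3 = 10.7308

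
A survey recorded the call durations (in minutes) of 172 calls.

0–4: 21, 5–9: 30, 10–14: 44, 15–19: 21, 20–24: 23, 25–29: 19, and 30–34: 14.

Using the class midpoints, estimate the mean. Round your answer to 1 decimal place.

Midpoints: 2, 7, 12, 17, 22, 27, 32
Σfm = 21×2 + 30×7 + 44×12 + 21×17 + 23×22 + 19×27 + 14×32 = 2604
n = Σf = 172
Mean = 2604 / 172 = 15.1395

15.1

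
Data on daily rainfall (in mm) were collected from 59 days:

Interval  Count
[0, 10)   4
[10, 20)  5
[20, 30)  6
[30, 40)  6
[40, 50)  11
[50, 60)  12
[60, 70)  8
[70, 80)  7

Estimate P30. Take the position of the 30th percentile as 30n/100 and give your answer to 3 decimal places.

Cumulative frequencies: 4, 9, 15, 21, 32, 44, 52, 59
n = 59; position = 30n/100 = 17.7.
This falls in the class [30, 40): L = 30, F = 15, f = 6, h = 10.
30th percentile ≈ 30 + ((17.7 − 15) / 6) × 10 = 34.5000

34.500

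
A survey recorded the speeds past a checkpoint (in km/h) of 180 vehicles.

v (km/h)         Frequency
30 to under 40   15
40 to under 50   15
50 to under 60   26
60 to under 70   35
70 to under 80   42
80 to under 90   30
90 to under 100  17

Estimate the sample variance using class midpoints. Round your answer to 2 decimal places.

291.05

Midpoints: 35, 45, 55, 65, 75, 85, 95
n = 180, Σfm = 12220, mean = 67.8889
Σfm² = 881700
Σf(m − x̄)² = Σfm² − (Σfm)²/n = 881700 − 12220²/180 = 52097.7778
Sample variance = 52097.7778 / 179 = 291.0490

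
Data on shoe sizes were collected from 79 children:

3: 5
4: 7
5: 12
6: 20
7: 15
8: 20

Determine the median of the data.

Cumulative frequencies: 5, 12, 24, 44, 59, 79
n = 79, so the median is the value in position (n+1)/2 = 40.
Position 40 falls at value 6.

6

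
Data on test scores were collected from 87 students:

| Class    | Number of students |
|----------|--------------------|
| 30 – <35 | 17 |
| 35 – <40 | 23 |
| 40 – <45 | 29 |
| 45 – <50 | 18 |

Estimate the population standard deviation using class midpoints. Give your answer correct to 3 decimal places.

Midpoints: 32.5, 37.5, 42.5, 47.5
n = 87, Σfm = 3502.5, mean = 40.2586
Σfm² = 143293.75
Σf(m − x̄)² = Σfm² − (Σfm)²/n = 143293.75 − 3502.5²/87 = 2287.9310
Population variance = 2287.9310 / 87 = 26.2981
Standard deviation = √26.2981 = 5.1282

5.128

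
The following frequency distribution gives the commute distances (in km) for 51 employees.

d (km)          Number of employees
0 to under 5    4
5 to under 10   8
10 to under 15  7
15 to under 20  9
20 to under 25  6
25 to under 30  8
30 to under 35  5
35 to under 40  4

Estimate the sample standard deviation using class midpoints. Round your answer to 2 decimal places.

10.38

Midpoints: 2.5, 7.5, 12.5, 17.5, 22.5, 27.5, 32.5, 37.5
n = 51, Σfm = 982.5, mean = 19.2647
Σfm² = 24318.75
Σf(m − x̄)² = Σfm² − (Σfm)²/n = 24318.75 − 982.5²/51 = 5391.1765
Sample variance = 5391.1765 / 50 = 107.8235
Standard deviation = √107.8235 = 10.3838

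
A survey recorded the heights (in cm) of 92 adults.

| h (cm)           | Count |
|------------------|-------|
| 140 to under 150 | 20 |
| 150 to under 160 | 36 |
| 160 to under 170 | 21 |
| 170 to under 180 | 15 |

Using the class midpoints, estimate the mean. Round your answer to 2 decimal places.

158.37

Midpoints: 145, 155, 165, 175
Σfm = 20×145 + 36×155 + 21×165 + 15×175 = 14570
n = Σf = 92
Mean = 14570 / 92 = 158.3696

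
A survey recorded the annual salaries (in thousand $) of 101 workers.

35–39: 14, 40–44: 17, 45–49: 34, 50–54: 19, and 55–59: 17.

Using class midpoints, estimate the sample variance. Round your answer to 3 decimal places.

39.842

Midpoints: 37, 42, 47, 52, 57
n = 101, Σfm = 4787, mean = 47.3960
Σfm² = 230869
Σf(m − x̄)² = Σfm² − (Σfm)²/n = 230869 − 4787²/101 = 3984.1584
Sample variance = 3984.1584 / 100 = 39.8416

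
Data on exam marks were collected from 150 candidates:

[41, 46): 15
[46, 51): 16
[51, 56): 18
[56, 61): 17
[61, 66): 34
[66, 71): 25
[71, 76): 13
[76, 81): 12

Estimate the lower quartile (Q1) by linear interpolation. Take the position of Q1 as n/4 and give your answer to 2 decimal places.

52.81

Cumulative frequencies: 15, 31, 49, 66, 100, 125, 138, 150
n = 150; position = n/4 = 37.5.
This falls in the class [51, 56): L = 51, F = 31, f = 18, h = 5.
Lower quartile ≈ 51 + ((37.5 − 31) / 18) × 5 = 52.8056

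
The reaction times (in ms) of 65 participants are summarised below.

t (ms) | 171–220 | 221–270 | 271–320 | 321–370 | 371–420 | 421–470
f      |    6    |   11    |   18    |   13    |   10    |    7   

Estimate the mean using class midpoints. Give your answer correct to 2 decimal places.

319.35

Midpoints: 195.5, 245.5, 295.5, 345.5, 395.5, 445.5
Σfm = 6×195.5 + 11×245.5 + 18×295.5 + 13×345.5 + 10×395.5 + 7×445.5 = 20757.5
n = Σf = 65
Mean = 20757.5 / 65 = 319.3462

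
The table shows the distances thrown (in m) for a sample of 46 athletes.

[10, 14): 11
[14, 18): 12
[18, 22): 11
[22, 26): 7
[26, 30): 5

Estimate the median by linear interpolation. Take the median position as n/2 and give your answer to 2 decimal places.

18.00

Cumulative frequencies: 11, 23, 34, 41, 46
n = 46; position = n/2 = 23.
This falls in the class [14, 18): L = 14, F = 11, f = 12, h = 4.
Median ≈ 14 + ((23 − 11) / 12) × 4 = 18.0000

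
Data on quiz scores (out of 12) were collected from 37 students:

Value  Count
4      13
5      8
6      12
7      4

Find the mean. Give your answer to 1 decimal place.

Values: 4, 5, 6, 7
Σfx = 13×4 + 8×5 + 12×6 + 4×7 = 192
n = Σf = 37
Mean = 192 / 37 = 5.1892

5.2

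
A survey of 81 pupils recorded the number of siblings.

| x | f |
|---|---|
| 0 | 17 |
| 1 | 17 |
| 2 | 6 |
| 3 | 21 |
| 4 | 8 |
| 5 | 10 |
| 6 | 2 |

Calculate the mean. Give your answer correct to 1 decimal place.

Values: 0, 1, 2, 3, 4, 5, 6
Σfx = 17×0 + 17×1 + 6×2 + 21×3 + 8×4 + 10×5 + 2×6 = 186
n = Σf = 81
Mean = 186 / 81 = 2.2963

2.3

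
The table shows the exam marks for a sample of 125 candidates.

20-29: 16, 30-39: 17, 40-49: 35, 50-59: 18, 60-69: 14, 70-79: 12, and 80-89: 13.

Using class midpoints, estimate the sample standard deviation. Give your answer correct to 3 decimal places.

18.254

Midpoints: 24.5, 34.5, 44.5, 54.5, 64.5, 74.5, 84.5
n = 125, Σfm = 6412.5, mean = 51.3000
Σfm² = 370281.25
Σf(m − x̄)² = Σfm² − (Σfm)²/n = 370281.25 − 6412.5²/125 = 41320.0000
Sample variance = 41320.0000 / 124 = 333.2258
Standard deviation = √333.2258 = 18.2545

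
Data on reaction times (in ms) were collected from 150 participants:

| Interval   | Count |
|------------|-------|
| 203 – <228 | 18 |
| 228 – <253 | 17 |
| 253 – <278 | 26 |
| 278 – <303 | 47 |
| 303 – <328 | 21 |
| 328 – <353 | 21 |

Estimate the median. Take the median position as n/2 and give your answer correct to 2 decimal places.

285.45

Cumulative frequencies: 18, 35, 61, 108, 129, 150
n = 150; position = n/2 = 75.
This falls in the class 278 – <303: L = 278, F = 61, f = 47, h = 25.
Median ≈ 278 + ((75 − 61) / 47) × 25 = 285.4468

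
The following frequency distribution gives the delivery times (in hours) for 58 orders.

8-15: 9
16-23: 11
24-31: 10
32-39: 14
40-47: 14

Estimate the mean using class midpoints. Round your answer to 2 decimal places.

Midpoints: 11.5, 19.5, 27.5, 35.5, 43.5
Σfm = 9×11.5 + 11×19.5 + 10×27.5 + 14×35.5 + 14×43.5 = 1699
n = Σf = 58
Mean = 1699 / 58 = 29.2931

29.29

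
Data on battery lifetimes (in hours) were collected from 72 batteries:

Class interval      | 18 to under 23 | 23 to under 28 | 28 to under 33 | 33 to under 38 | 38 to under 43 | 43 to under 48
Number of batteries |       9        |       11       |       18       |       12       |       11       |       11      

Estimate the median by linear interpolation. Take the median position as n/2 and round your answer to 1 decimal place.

Cumulative frequencies: 9, 20, 38, 50, 61, 72
n = 72; position = n/2 = 36.
This falls in the class 28 to under 33: L = 28, F = 20, f = 18, h = 5.
Median ≈ 28 + ((36 − 20) / 18) × 5 = 32.4444

32.4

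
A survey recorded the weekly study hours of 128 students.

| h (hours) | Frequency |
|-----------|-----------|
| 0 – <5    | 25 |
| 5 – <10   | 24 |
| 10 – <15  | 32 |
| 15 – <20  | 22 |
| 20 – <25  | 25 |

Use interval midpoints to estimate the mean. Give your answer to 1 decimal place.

Midpoints: 2.5, 7.5, 12.5, 17.5, 22.5
Σfm = 25×2.5 + 24×7.5 + 32×12.5 + 22×17.5 + 25×22.5 = 1590
n = Σf = 128
Mean = 1590 / 128 = 12.4219

12.4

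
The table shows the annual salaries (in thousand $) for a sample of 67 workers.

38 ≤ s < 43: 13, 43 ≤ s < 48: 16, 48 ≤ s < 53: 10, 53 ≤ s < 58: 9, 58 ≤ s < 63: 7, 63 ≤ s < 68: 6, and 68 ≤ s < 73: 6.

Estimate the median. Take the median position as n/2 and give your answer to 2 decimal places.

50.25

Cumulative frequencies: 13, 29, 39, 48, 55, 61, 67
n = 67; position = n/2 = 33.5.
This falls in the class 48 ≤ s < 53: L = 48, F = 29, f = 10, h = 5.
Median ≈ 48 + ((33.5 − 29) / 10) × 5 = 50.2500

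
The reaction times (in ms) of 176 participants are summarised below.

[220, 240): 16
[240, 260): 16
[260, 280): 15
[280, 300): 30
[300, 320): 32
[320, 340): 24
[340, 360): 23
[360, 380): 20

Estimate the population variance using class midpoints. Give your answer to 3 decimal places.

Midpoints: 230, 250, 270, 290, 310, 330, 350, 370
n = 176, Σfm = 53720, mean = 305.2273
Σfm² = 16707200
Σf(m − x̄)² = Σfm² − (Σfm)²/n = 16707200 − 53720²/176 = 310390.9091
Population variance = 310390.9091 / 176 = 1763.5847

1763.585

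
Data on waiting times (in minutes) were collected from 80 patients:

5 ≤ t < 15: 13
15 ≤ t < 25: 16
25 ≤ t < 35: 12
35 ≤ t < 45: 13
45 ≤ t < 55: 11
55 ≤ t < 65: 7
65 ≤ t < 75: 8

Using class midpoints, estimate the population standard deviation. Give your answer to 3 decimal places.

19.025

Midpoints: 10, 20, 30, 40, 50, 60, 70
n = 80, Σfm = 2860, mean = 35.7500
Σfm² = 131200
Σf(m − x̄)² = Σfm² − (Σfm)²/n = 131200 − 2860²/80 = 28955.0000
Population variance = 28955.0000 / 80 = 361.9375
Standard deviation = √361.9375 = 19.0247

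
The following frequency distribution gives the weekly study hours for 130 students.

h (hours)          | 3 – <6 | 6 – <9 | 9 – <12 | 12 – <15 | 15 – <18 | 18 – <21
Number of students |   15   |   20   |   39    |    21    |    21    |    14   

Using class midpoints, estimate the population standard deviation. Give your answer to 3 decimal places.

Midpoints: 4.5, 7.5, 10.5, 13.5, 16.5, 19.5
n = 130, Σfm = 1530, mean = 11.7692
Σfm² = 20596.5
Σf(m − x̄)² = Σfm² − (Σfm)²/n = 20596.5 − 1530²/130 = 2589.5769
Population variance = 2589.5769 / 130 = 19.9198
Standard deviation = √19.9198 = 4.4632

4.463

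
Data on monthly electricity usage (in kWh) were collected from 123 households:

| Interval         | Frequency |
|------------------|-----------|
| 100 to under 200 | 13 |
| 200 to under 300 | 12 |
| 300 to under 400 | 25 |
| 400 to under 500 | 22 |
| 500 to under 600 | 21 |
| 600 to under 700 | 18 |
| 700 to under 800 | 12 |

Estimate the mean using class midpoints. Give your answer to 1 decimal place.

Midpoints: 150, 250, 350, 450, 550, 650, 750
Σfm = 13×150 + 12×250 + 25×350 + 22×450 + 21×550 + 18×650 + 12×750 = 55850
n = Σf = 123
Mean = 55850 / 123 = 454.0650

454.1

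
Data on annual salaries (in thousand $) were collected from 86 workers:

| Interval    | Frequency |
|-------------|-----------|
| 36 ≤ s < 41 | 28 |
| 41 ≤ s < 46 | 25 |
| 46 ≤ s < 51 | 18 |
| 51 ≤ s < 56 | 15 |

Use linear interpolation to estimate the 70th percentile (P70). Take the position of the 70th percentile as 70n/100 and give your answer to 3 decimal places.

48.000

Cumulative frequencies: 28, 53, 71, 86
n = 86; position = 70n/100 = 60.2.
This falls in the class 46 ≤ s < 51: L = 46, F = 53, f = 18, h = 5.
70th percentile ≈ 46 + ((60.2 − 53) / 18) × 5 = 48.0000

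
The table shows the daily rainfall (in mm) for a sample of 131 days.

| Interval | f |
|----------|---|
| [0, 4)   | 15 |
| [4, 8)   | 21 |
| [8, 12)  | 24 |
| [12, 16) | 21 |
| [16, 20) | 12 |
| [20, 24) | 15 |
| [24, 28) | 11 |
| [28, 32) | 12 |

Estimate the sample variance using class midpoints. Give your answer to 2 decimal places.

74.45

Midpoints: 2, 6, 10, 14, 18, 22, 26, 30
n = 131, Σfm = 1882, mean = 14.3664
Σfm² = 36716
Σf(m − x̄)² = Σfm² − (Σfm)²/n = 36716 − 1882²/131 = 9678.4122
Sample variance = 9678.4122 / 130 = 74.4493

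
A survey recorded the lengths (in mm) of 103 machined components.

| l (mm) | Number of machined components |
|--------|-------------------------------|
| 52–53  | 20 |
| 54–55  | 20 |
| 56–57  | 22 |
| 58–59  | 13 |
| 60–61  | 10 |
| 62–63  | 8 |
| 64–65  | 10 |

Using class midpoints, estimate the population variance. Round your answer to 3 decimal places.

14.435

Midpoints: 52.5, 54.5, 56.5, 58.5, 60.5, 62.5, 64.5
n = 103, Σfm = 5893.5, mean = 57.2184
Σfm² = 338703.75
Σf(m − x̄)² = Σfm² − (Σfm)²/n = 338703.75 − 5893.5²/103 = 1486.8350
Population variance = 1486.8350 / 103 = 14.4353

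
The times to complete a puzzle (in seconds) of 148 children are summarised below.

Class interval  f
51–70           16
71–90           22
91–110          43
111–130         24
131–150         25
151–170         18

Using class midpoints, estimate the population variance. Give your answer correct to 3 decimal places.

905.405

Midpoints: 60.5, 80.5, 100.5, 120.5, 140.5, 160.5
n = 148, Σfm = 16354, mean = 110.5000
Σfm² = 1941117
Σf(m − x̄)² = Σfm² − (Σfm)²/n = 1941117 − 16354²/148 = 134000.0000
Population variance = 134000.0000 / 148 = 905.4054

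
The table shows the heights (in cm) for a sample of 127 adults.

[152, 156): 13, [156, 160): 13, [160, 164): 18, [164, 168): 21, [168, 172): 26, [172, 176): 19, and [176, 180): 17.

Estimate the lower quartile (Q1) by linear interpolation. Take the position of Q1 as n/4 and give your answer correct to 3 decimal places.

161.278

Cumulative frequencies: 13, 26, 44, 65, 91, 110, 127
n = 127; position = n/4 = 31.75.
This falls in the class [160, 164): L = 160, F = 26, f = 18, h = 4.
Lower quartile ≈ 160 + ((31.75 − 26) / 18) × 4 = 161.2778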